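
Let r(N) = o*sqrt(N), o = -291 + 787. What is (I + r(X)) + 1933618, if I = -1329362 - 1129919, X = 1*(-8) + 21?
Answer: -525663 + 496*sqrt(13) ≈ -5.2387e+5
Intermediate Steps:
X = 13 (X = -8 + 21 = 13)
o = 496
I = -2459281
r(N) = 496*sqrt(N)
(I + r(X)) + 1933618 = (-2459281 + 496*sqrt(13)) + 1933618 = -525663 + 496*sqrt(13)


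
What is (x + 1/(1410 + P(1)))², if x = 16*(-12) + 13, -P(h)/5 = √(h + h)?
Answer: 2532720244180233/79046856050 - 35585954*√2/39523428025 ≈ 32041.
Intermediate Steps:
P(h) = -5*√2*√h (P(h) = -5*√(h + h) = -5*√2*√h)
x = -179 (x = -192 + 13 = -179)
(x + 1/(1410 + P(1)))² = (-179 + 1/(1410 - 5*√2*√1))² = (-179 + 1/(1410 - 5*√2*1))² = (-179 + 1/(1410 - 5*√2))²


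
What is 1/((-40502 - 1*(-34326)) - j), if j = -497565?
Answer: 1/491389 ≈ 2.0350e-6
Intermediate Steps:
1/((-40502 - 1*(-34326)) - j) = 1/((-40502 - 1*(-34326)) - 1*(-497565)) = 1/((-40502 + 34326) + 497565) = 1/(-6176 + 497565) = 1/491389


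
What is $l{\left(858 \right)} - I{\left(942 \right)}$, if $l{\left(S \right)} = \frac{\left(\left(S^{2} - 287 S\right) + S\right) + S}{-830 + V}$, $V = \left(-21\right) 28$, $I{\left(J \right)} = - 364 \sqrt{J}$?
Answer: $- \frac{245817}{709} + 364 \sqrt{942} \approx 10825.0$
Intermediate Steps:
$V = -588$
$l{\left(S \right)} = - \frac{S^{2}}{1418} + \frac{285 S}{1418}$ ($l{\left(S \right)} = \frac{\left(\left(S^{2} - 287 S\right) + S\right) + S}{-830 - 588} = \frac{\left(S^{2} - 286 S\right) + S}{-1418} = \left(S^{2} - 285 S\right) \left(- \frac{1}{1418}\right) = - \frac{S^{2}}{1418} + \frac{285 S}{1418}$)
$l{\left(858 \right)} - I{\left(942 \right)} = \frac{1}{1418} \cdot 858 \left(285 - 858\right) - - 364 \sqrt{942} = \frac{1}{1418} \cdot 858 \left(285 - 858\right) + 364 \sqrt{942} = \frac{1}{1418} \cdot 858 \left(-573\right) + 364 \sqrt{942} = - \frac{245817}{709} + 364 \sqrt{942}$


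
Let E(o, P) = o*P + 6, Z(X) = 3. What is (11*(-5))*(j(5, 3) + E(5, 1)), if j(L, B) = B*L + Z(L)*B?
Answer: -1925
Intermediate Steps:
E(o, P) = 6 + P*o (E(o, P) = P*o + 6 = 6 + P*o)
j(L, B) = 3*B + B*L (j(L, B) = B*L + 3*B = 3*B + B*L)
(11*(-5))*(j(5, 3) + E(5, 1)) = (11*(-5))*(3*(3 + 5) + (6 + 1*5)) = -55*(3*8 + (6 + 5)) = -55*(24 + 11) = -55*35 = -1925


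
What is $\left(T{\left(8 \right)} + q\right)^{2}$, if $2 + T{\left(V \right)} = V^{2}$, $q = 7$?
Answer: $4761$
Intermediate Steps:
$T{\left(V \right)} = -2 + V^{2}$
$\left(T{\left(8 \right)} + q\right)^{2} = \left(\left(-2 + 8^{2}\right) + 7\right)^{2} = \left(\left(-2 + 64\right) + 7\right)^{2} = \left(62 + 7\right)^{2} = 69^{2} = 4761$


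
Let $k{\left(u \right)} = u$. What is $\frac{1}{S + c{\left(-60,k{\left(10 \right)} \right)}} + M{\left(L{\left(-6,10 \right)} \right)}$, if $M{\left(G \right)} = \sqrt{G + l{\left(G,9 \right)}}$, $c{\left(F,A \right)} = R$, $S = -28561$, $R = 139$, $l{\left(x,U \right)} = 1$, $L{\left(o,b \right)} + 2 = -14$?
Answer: $- \frac{1}{28422} + i \sqrt{15} \approx -3.5184 \cdot 10^{-5} + 3.873 i$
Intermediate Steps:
$L{\left(o,b \right)} = -16$ ($L{\left(o,b \right)} = -2 - 14 = -16$)
$c{\left(F,A \right)} = 139$
$M{\left(G \right)} = \sqrt{1 + G}$ ($M{\left(G \right)} = \sqrt{G + 1} = \sqrt{1 + G}$)
$\frac{1}{S + c{\left(-60,k{\left(10 \right)} \right)}} + M{\left(L{\left(-6,10 \right)} \right)} = \frac{1}{-28561 + 139} + \sqrt{1 - 16} = \frac{1}{-28422} + \sqrt{-15} = - \frac{1}{28422} + i \sqrt{15}$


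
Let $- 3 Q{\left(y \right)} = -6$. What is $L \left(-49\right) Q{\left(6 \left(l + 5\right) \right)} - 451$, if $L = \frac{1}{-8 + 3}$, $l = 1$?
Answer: $- \frac{2157}{5} \approx -431.4$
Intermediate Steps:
$L = - \frac{1}{5}$ ($L = \frac{1}{-5} = - \frac{1}{5} \approx -0.2$)
$Q{\left(y \right)} = 2$ ($Q{\left(y \right)} = \left(- \frac{1}{3}\right) \left(-6\right) = 2$)
$L \left(-49\right) Q{\left(6 \left(l + 5\right) \right)} - 451 = \left(- \frac{1}{5}\right) \left(-49\right) 2 - 451 = \frac{49}{5} \cdot 2 - 451 = \frac{98}{5} - 451 = - \frac{2157}{5}$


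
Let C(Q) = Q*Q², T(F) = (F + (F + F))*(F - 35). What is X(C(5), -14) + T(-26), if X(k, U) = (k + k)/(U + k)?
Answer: 528388/111 ≈ 4760.3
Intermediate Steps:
T(F) = 3*F*(-35 + F) (T(F) = (F + 2*F)*(-35 + F) = (3*F)*(-35 + F) = 3*F*(-35 + F))
C(Q) = Q³
X(k, U) = 2*k/(U + k) (X(k, U) = (2*k)/(U + k) = 2*k/(U + k))
X(C(5), -14) + T(-26) = 2*5³/(-14 + 5³) + 3*(-26)*(-35 - 26) = 2*125/(-14 + 125) + 3*(-26)*(-61) = 2*125/111 + 4758 = 2*125*(1/111) + 4758 = 250/111 + 4758 = 528388/111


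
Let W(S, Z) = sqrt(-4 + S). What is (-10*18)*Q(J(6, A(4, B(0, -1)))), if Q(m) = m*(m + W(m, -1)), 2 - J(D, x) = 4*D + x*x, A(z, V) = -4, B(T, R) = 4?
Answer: -259920 + 6840*I*sqrt(42) ≈ -2.5992e+5 + 44328.0*I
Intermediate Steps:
J(D, x) = 2 - x**2 - 4*D (J(D, x) = 2 - (4*D + x*x) = 2 - (4*D + x**2) = 2 - (x**2 + 4*D) = 2 + (-x**2 - 4*D) = 2 - x**2 - 4*D)
Q(m) = m*(m + sqrt(-4 + m))
(-10*18)*Q(J(6, A(4, B(0, -1)))) = (-10*18)*((2 - 1*(-4)**2 - 4*6)*((2 - 1*(-4)**2 - 4*6) + sqrt(-4 + (2 - 1*(-4)**2 - 4*6)))) = -180*(2 - 1*16 - 24)*((2 - 1*16 - 24) + sqrt(-4 + (2 - 1*16 - 24))) = -180*(2 - 16 - 24)*((2 - 16 - 24) + sqrt(-4 + (2 - 16 - 24))) = -(-6840)*(-38 + sqrt(-4 - 38)) = -(-6840)*(-38 + sqrt(-42)) = -(-6840)*(-38 + I*sqrt(42)) = -180*(1444 - 38*I*sqrt(42)) = -259920 + 6840*I*sqrt(42)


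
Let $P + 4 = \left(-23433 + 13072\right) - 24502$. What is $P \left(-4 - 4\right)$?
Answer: $278936$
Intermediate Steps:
$P = -34867$ ($P = -4 + \left(\left(-23433 + 13072\right) - 24502\right) = -4 - 34863 = -34867$)
$P \left(-4 - 4\right) = - 34867 \left(-4 - 4\right) = \left(-34867\right) \left(-8\right) = 278936$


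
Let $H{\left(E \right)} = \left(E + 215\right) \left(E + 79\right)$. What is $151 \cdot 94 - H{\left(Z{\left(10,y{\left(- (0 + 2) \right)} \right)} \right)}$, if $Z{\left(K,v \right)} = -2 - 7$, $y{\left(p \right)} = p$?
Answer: $-226$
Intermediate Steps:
$Z{\left(K,v \right)} = -9$ ($Z{\left(K,v \right)} = -2 - 7 = -9$)
$H{\left(E \right)} = \left(79 + E\right) \left(215 + E\right)$ ($H{\left(E \right)} = \left(215 + E\right) \left(79 + E\right) = \left(79 + E\right) \left(215 + E\right)$)
$151 \cdot 94 - H{\left(Z{\left(10,y{\left(- (0 + 2) \right)} \right)} \right)} = 151 \cdot 94 - \left(16985 + \left(-9\right)^{2} + 294 \left(-9\right)\right) = 14194 - \left(16985 + 81 - 2646\right) = 14194 - 14420 = -226$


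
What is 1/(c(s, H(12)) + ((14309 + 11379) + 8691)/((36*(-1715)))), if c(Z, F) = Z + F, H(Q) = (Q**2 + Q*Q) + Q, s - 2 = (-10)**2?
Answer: 61740/24785101 ≈ 0.0024910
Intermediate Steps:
s = 102 (s = 2 + (-10)**2 = 2 + 100 = 102)
H(Q) = Q + 2*Q**2 (H(Q) = (Q**2 + Q**2) + Q = 2*Q**2 + Q = Q + 2*Q**2)
c(Z, F) = F + Z
1/(c(s, H(12)) + ((14309 + 11379) + 8691)/((36*(-1715)))) = 1/((12*(1 + 2*12) + 102) + ((14309 + 11379) + 8691)/((36*(-1715)))) = 1/((12*(1 + 24) + 102) + (25688 + 8691)/(-61740)) = 1/((12*25 + 102) + 34379*(-1/61740)) = 1/((300 + 102) - 34379/61740) = 1/(402 - 34379/61740) = 1/(24785101/61740) = 61740/24785101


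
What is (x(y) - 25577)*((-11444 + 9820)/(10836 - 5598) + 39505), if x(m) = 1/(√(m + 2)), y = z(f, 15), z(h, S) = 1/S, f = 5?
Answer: -2646267600791/2619 + 103462783*√465/81189 ≈ -1.0104e+9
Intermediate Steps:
y = 1/15 ≈ 0.066667
x(m) = (2 + m)^(-½) (x(m) = 1/(√(2 + m)) = (2 + m)^(-½))
(x(y) - 25577)*((-11444 + 9820)/(10836 - 5598) + 39505) = ((2 + 1/15)^(-½) - 25577)*((-11444 + 9820)/(10836 - 5598) + 39505) = ((31/15)^(-½) - 25577)*(-1624/5238 + 39505) = (√465/31 - 25577)*(-1624*1/5238 + 39505) = (-25577 + √465/31)*(-812/2619 + 39505) = (-25577 + √465/31)*(103462783/2619) = -2646267600791/2619 + 103462783*√465/81189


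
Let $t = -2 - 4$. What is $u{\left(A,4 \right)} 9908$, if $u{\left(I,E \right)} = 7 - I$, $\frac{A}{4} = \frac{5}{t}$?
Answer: $\frac{307148}{3} \approx 1.0238 \cdot 10^{5}$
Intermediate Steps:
$t = -6$
$A = - \frac{10}{3}$ ($A = 4 \frac{5}{-6} = 4 \cdot 5 \left(- \frac{1}{6}\right) = 4 \left(- \frac{5}{6}\right) = - \frac{10}{3} \approx -3.3333$)
$u{\left(A,4 \right)} 9908 = \left(7 - - \frac{10}{3}\right) 9908 = \left(7 + \frac{10}{3}\right) 9908 = \frac{31}{3} \cdot 9908 = \frac{307148}{3}$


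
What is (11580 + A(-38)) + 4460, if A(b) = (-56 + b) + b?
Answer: 15908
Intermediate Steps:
A(b) = -56 + 2*b
(11580 + A(-38)) + 4460 = (11580 + (-56 + 2*(-38))) + 4460 = (11580 + (-56 - 76)) + 4460 = (11580 - 132) + 4460 = 11448 + 4460 = 15908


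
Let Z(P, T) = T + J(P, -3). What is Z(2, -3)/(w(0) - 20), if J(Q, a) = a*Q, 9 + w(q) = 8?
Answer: 3/7 ≈ 0.42857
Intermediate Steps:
w(q) = -1 (w(q) = -9 + 8 = -1)
J(Q, a) = Q*a
Z(P, T) = T - 3*P (Z(P, T) = T + P*(-3) = T - 3*P)
Z(2, -3)/(w(0) - 20) = (-3 - 3*2)/(-1 - 20) = (-3 - 6)/(-21) = -1/21*(-9) = 3/7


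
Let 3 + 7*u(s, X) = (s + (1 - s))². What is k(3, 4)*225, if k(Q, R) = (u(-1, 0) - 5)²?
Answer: 308025/49 ≈ 6286.2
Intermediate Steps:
u(s, X) = -2/7 (u(s, X) = -3/7 + (s + (1 - s))²/7 = -3/7 + (⅐)*1² = -3/7 + (⅐)*1 = -3/7 + ⅐ = -2/7)
k(Q, R) = 1369/49 (k(Q, R) = (-2/7 - 5)² = (-37/7)² = 1369/49)
k(3, 4)*225 = (1369/49)*225 = 308025/49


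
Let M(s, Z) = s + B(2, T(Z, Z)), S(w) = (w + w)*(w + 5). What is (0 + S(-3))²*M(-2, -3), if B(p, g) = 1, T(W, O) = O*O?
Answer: -144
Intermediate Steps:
S(w) = 2*w*(5 + w) (S(w) = (2*w)*(5 + w) = 2*w*(5 + w))
T(W, O) = O²
M(s, Z) = 1 + s (M(s, Z) = s + 1 = 1 + s)
(0 + S(-3))²*M(-2, -3) = (0 + 2*(-3)*(5 - 3))²*(1 - 2) = (0 + 2*(-3)*2)²*(-1) = (0 - 12)²*(-1) = (-12)²*(-1) = 144*(-1) = -144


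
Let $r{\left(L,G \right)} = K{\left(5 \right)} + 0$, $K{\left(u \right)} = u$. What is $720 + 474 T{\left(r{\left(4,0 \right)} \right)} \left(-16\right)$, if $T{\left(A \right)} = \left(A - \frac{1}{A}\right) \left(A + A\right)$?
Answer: $-363312$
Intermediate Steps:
$r{\left(L,G \right)} = 5$ ($r{\left(L,G \right)} = 5 + 0 = 5$)
$T{\left(A \right)} = 2 A \left(A - \frac{1}{A}\right)$ ($T{\left(A \right)} = \left(A - \frac{1}{A}\right) 2 A = 2 A \left(A - \frac{1}{A}\right)$)
$720 + 474 T{\left(r{\left(4,0 \right)} \right)} \left(-16\right) = 720 + 474 \left(-2 + 2 \cdot 5^{2}\right) \left(-16\right) = 720 + 474 \left(-2 + 2 \cdot 25\right) \left(-16\right) = 720 + 474 \left(-2 + 50\right) \left(-16\right) = 720 + 474 \cdot 48 \left(-16\right) = 720 + 474 \left(-768\right) = 720 - 364032 = -363312$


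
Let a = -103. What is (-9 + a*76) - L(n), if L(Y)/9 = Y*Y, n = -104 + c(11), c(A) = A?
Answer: -85678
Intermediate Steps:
n = -93 (n = -104 + 11 = -93)
L(Y) = 9*Y² (L(Y) = 9*(Y*Y) = 9*Y²)
(-9 + a*76) - L(n) = (-9 - 103*76) - 9*(-93)² = (-9 - 7828) - 9*8649 = -7837 - 1*77841 = -7837 - 77841 = -85678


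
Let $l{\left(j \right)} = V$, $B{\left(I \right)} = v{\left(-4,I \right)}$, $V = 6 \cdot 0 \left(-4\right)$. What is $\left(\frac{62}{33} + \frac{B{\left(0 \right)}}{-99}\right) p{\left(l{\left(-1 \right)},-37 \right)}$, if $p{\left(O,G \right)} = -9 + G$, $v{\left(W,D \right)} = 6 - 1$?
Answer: $- \frac{8326}{99} \approx -84.101$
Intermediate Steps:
$V = 0$ ($V = 0 \left(-4\right) = 0$)
$v{\left(W,D \right)} = 5$
$B{\left(I \right)} = 5$
$l{\left(j \right)} = 0$
$\left(\frac{62}{33} + \frac{B{\left(0 \right)}}{-99}\right) p{\left(l{\left(-1 \right)},-37 \right)} = \left(\frac{62}{33} + \frac{5}{-99}\right) \left(-9 - 37\right) = \left(62 \cdot \frac{1}{33} + 5 \left(- \frac{1}{99}\right)\right) \left(-46\right) = \left(\frac{62}{33} - \frac{5}{99}\right) \left(-46\right) = \frac{181}{99} \left(-46\right) = - \frac{8326}{99}$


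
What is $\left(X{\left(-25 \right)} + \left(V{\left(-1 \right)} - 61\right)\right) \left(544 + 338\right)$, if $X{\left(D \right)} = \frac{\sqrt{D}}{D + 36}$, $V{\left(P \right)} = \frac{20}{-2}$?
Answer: $-62622 + \frac{4410 i}{11} \approx -62622.0 + 400.91 i$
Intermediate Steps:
$V{\left(P \right)} = -10$ ($V{\left(P \right)} = 20 \left(- \frac{1}{2}\right) = -10$)
$X{\left(D \right)} = \frac{\sqrt{D}}{36 + D}$
$\left(X{\left(-25 \right)} + \left(V{\left(-1 \right)} - 61\right)\right) \left(544 + 338\right) = \left(\frac{\sqrt{-25}}{36 - 25} - 71\right) \left(544 + 338\right) = \left(\frac{5 i}{11} - 71\right) 882 = \left(-71 + \frac{5 i}{11}\right) 882 = -62622 + \frac{4410 i}{11}$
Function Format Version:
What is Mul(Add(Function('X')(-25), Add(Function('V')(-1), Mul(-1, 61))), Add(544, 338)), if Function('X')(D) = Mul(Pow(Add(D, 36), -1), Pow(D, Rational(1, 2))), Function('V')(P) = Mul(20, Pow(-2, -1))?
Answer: Add(-62622, Mul(Rational(4410, 11), I)) ≈ Add(-62622., Mul(400.91, I))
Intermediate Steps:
Function('V')(P) = -10 (Function('V')(P) = Mul(20, Rational(-1, 2)) = -10)
Function('X')(D) = Mul(Pow(D, Rational(1, 2)), Pow(Add(36, D), -1)) (Function('X')(D) = Mul(Pow(Add(36, D), -1), Pow(D, Rational(1, 2))) = Mul(Pow(D, Rational(1, 2)), Pow(Add(36, D), -1)))
Mul(Add(Function('X')(-25), Add(Function('V')(-1), Mul(-1, 61))), Add(544, 338)) = Mul(Add(Mul(Pow(-25, Rational(1, 2)), Pow(Add(36, -25), -1)), Add(-10, Mul(-1, 61))), Add(544, 338)) = Mul(Add(Mul(Mul(5, I), Pow(11, -1)), Add(-10, -61)), 882) = Mul(Add(Mul(Mul(5, I), Rational(1, 11)), -71), 882) = Mul(Add(Mul(Rational(5, 11), I), -71), 882) = Mul(Add(-71, Mul(Rational(5, 11), I)), 882) = Add(-62622, Mul(Rational(4410, 11), I))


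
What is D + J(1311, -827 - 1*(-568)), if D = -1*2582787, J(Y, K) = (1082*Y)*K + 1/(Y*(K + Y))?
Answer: -510258891761459/1379172 ≈ -3.6997e+8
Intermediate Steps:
J(Y, K) = 1/(Y*(K + Y)) + 1082*K*Y (J(Y, K) = 1082*K*Y + 1/(Y*(K + Y)) = 1/(Y*(K + Y)) + 1082*K*Y)
D = -2582787
D + J(1311, -827 - 1*(-568)) = -2582787 + (1 + 1082*(-827 - 1*(-568))*1311³ + 1082*(-827 - 1*(-568))²*1311²)/(1311*((-827 - 1*(-568)) + 1311)) = -2582787 + (1 + 1082*(-827 + 568)*2253243231 + 1082*(-827 + 568)²*1718721)/(1311*((-827 + 568) + 1311)) = -2582787 + (1 + 1082*(-259)*2253243231 + 1082*(-259)²*1718721)/(1311*(-259 + 1311)) = -2582787 + (1/1311)*(1 - 631444376568978 + 1082*67081*1718721)/1052 = -2582787 + (1/1311)*(1/1052)*(1 - 631444376568978 + 124747592319882) = -2582787 + (1/1311)*(1/1052)*(-506696784249095) = -2582787 - 506696784249095/1379172 = -510258891761459/1379172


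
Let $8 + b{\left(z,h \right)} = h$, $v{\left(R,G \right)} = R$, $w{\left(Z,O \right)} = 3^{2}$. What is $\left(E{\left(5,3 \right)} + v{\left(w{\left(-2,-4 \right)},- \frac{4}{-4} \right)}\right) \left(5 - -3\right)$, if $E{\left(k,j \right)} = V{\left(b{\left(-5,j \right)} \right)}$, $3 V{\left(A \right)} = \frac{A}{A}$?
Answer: $\frac{224}{3} \approx 74.667$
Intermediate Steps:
$w{\left(Z,O \right)} = 9$
$b{\left(z,h \right)} = -8 + h$
$V{\left(A \right)} = \frac{1}{3}$ ($V{\left(A \right)} = \frac{A \frac{1}{A}}{3} = \frac{1}{3} \cdot 1 = \frac{1}{3}$)
$E{\left(k,j \right)} = \frac{1}{3}$
$\left(E{\left(5,3 \right)} + v{\left(w{\left(-2,-4 \right)},- \frac{4}{-4} \right)}\right) \left(5 - -3\right) = \left(\frac{1}{3} + 9\right) \left(5 - -3\right) = \frac{28 \left(5 + 3\right)}{3} = \frac{28}{3} \cdot 8 = \frac{224}{3}$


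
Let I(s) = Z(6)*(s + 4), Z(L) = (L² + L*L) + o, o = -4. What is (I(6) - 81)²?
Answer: 358801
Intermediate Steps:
Z(L) = -4 + 2*L² (Z(L) = (L² + L*L) - 4 = (L² + L²) - 4 = 2*L² - 4 = -4 + 2*L²)
I(s) = 272 + 68*s (I(s) = (-4 + 2*6²)*(s + 4) = (-4 + 2*36)*(4 + s) = (-4 + 72)*(4 + s) = 68*(4 + s) = 272 + 68*s)
(I(6) - 81)² = ((272 + 68*6) - 81)² = ((272 + 408) - 81)² = (680 - 81)² = 599² = 358801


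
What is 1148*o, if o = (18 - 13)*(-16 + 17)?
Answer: 5740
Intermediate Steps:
o = 5 (o = 5*1 = 5)
1148*o = 1148*5 = 5740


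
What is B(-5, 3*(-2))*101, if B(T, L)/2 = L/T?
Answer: 1212/5 ≈ 242.40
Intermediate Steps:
B(T, L) = 2*L/T (B(T, L) = 2*(L/T) = 2*L/T)
B(-5, 3*(-2))*101 = (2*(3*(-2))/(-5))*101 = (2*(-6)*(-⅕))*101 = (12/5)*101 = 1212/5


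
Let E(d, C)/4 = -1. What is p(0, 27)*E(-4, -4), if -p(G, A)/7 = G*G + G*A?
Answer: 0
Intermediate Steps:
E(d, C) = -4 (E(d, C) = 4*(-1) = -4)
p(G, A) = -7*G² - 7*A*G (p(G, A) = -7*(G*G + G*A) = -7*(G² + A*G) = -7*G² - 7*A*G)
p(0, 27)*E(-4, -4) = -7*0*(27 + 0)*(-4) = -7*0*27*(-4) = 0*(-4) = 0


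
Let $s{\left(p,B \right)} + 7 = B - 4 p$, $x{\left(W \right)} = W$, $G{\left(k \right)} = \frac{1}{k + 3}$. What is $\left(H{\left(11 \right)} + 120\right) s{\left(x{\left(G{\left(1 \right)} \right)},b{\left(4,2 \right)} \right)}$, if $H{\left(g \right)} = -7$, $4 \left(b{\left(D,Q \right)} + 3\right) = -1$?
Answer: $- \frac{5085}{4} \approx -1271.3$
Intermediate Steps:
$G{\left(k \right)} = \frac{1}{3 + k}$
$b{\left(D,Q \right)} = - \frac{13}{4}$ ($b{\left(D,Q \right)} = -3 + \frac{1}{4} \left(-1\right) = -3 - \frac{1}{4} = - \frac{13}{4}$)
$s{\left(p,B \right)} = -7 + B - 4 p$ ($s{\left(p,B \right)} = -7 + \left(B - 4 p\right) = -7 + B - 4 p$)
$\left(H{\left(11 \right)} + 120\right) s{\left(x{\left(G{\left(1 \right)} \right)},b{\left(4,2 \right)} \right)} = \left(-7 + 120\right) \left(-7 - \frac{13}{4} - \frac{4}{3 + 1}\right) = 113 \left(-7 - \frac{13}{4} - \frac{4}{4}\right) = 113 \left(-7 - \frac{13}{4} - 1\right) = 113 \left(- \frac{45}{4}\right) = - \frac{5085}{4}$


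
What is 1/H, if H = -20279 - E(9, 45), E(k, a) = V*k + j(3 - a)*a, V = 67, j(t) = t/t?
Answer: -1/20927 ≈ -4.7785e-5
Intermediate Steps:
j(t) = 1
E(k, a) = a + 67*k (E(k, a) = 67*k + 1*a = 67*k + a = a + 67*k)
H = -20927 (H = -20279 - (45 + 67*9) = -20279 - (45 + 603) = -20279 - 1*648 = -20279 - 648 = -20927)
1/H = 1/(-20927) = -1/20927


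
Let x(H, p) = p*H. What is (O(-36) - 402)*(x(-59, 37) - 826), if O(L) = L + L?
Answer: 1426266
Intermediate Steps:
O(L) = 2*L
x(H, p) = H*p
(O(-36) - 402)*(x(-59, 37) - 826) = (2*(-36) - 402)*(-59*37 - 826) = (-72 - 402)*(-2183 - 826) = -474*(-3009) = 1426266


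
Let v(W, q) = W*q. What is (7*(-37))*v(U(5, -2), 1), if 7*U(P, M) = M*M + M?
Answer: -74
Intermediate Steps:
U(P, M) = M/7 + M²/7 (U(P, M) = (M*M + M)/7 = (M² + M)/7 = (M + M²)/7 = M/7 + M²/7)
(7*(-37))*v(U(5, -2), 1) = (7*(-37))*(((⅐)*(-2)*(1 - 2))*1) = -259*(⅐)*(-2)*(-1) = -74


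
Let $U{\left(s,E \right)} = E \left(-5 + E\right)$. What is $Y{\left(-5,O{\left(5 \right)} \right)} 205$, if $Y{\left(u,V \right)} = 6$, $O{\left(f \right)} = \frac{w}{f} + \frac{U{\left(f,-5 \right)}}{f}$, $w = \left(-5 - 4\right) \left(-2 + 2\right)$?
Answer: $1230$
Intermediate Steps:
$w = 0$ ($w = \left(-9\right) 0 = 0$)
$O{\left(f \right)} = \frac{50}{f}$ ($O{\left(f \right)} = \frac{0}{f} + \frac{\left(-5\right) \left(-5 - 5\right)}{f} = 0 + \frac{\left(-5\right) \left(-10\right)}{f} = 0 + \frac{50}{f} = \frac{50}{f}$)
$Y{\left(-5,O{\left(5 \right)} \right)} 205 = 6 \cdot 205 = 1230$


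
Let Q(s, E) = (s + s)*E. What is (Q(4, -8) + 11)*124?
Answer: -6572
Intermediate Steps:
Q(s, E) = 2*E*s (Q(s, E) = (2*s)*E = 2*E*s)
(Q(4, -8) + 11)*124 = (2*(-8)*4 + 11)*124 = (-64 + 11)*124 = -53*124 = -6572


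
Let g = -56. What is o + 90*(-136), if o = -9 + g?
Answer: -12305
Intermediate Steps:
o = -65 (o = -9 - 56 = -65)
o + 90*(-136) = -65 + 90*(-136) = -65 - 12240 = -12305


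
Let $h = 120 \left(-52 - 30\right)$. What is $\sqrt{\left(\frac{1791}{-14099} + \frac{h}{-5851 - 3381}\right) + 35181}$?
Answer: $\frac{\sqrt{2328348670649203143}}{8135123} \approx 187.57$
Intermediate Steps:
$h = -9840$ ($h = 120 \left(-52 - 30\right) = 120 \left(-82\right) = -9840$)
$\sqrt{\left(\frac{1791}{-14099} + \frac{h}{-5851 - 3381}\right) + 35181} = \sqrt{\left(\frac{1791}{-14099} - \frac{9840}{-5851 - 3381}\right) + 35181} = \sqrt{\left(1791 \left(- \frac{1}{14099}\right) - \frac{9840}{-9232}\right) + 35181} = \sqrt{\left(- \frac{1791}{14099} - - \frac{615}{577}\right) + 35181} = \sqrt{\left(- \frac{1791}{14099} + \frac{615}{577}\right) + 35181} = \sqrt{\frac{7637478}{8135123} + 35181} = \sqrt{\frac{286209399741}{8135123}} = \frac{\sqrt{2328348670649203143}}{8135123}$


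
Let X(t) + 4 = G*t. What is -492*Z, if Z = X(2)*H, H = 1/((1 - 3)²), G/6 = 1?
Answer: -984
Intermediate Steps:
G = 6 (G = 6*1 = 6)
X(t) = -4 + 6*t
H = ¼ (H = 1/((-2)²) = 1/4 = ¼ ≈ 0.25000)
Z = 2 (Z = (-4 + 6*2)*(¼) = (-4 + 12)*(¼) = 8*(¼) = 2)
-492*Z = -492*2 = -984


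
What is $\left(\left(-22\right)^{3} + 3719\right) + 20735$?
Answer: $13806$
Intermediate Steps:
$\left(\left(-22\right)^{3} + 3719\right) + 20735 = \left(-10648 + 3719\right) + 20735 = -6929 + 20735 = 13806$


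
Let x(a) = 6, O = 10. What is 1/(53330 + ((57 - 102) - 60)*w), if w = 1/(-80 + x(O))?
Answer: 74/3946525 ≈ 1.8751e-5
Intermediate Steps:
w = -1/74 (w = 1/(-80 + 6) = 1/(-74) = -1/74 ≈ -0.013514)
1/(53330 + ((57 - 102) - 60)*w) = 1/(53330 + ((57 - 102) - 60)*(-1/74)) = 1/(53330 + (-45 - 60)*(-1/74)) = 1/(53330 - 105*(-1/74)) = 1/(53330 + 105/74) = 1/(3946525/74) = 74/3946525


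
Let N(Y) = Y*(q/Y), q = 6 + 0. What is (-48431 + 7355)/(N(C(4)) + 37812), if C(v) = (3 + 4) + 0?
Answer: -2282/2101 ≈ -1.0861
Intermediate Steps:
q = 6
C(v) = 7 (C(v) = 7 + 0 = 7)
N(Y) = 6 (N(Y) = Y*(6/Y) = 6)
(-48431 + 7355)/(N(C(4)) + 37812) = (-48431 + 7355)/(6 + 37812) = -41076/37818 = -41076*1/37818 = -2282/2101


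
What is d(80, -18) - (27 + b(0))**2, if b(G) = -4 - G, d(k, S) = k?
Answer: -449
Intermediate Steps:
d(80, -18) - (27 + b(0))**2 = 80 - (27 + (-4 - 1*0))**2 = 80 - (27 + (-4 + 0))**2 = 80 - (27 - 4)**2 = 80 - 1*23**2 = 80 - 1*529 = 80 - 529 = -449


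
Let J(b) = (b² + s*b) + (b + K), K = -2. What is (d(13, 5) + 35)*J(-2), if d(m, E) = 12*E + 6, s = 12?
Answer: -2424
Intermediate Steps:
J(b) = -2 + b² + 13*b (J(b) = (b² + 12*b) + (b - 2) = (b² + 12*b) + (-2 + b) = -2 + b² + 13*b)
d(m, E) = 6 + 12*E
(d(13, 5) + 35)*J(-2) = ((6 + 12*5) + 35)*(-2 + (-2)² + 13*(-2)) = ((6 + 60) + 35)*(-2 + 4 - 26) = (66 + 35)*(-24) = 101*(-24) = -2424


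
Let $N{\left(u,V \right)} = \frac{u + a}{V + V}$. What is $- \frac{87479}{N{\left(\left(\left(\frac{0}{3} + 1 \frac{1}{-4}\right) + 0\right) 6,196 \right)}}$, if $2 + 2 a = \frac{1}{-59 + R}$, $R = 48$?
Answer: $13471766$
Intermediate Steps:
$a = - \frac{23}{22}$ ($a = -1 + \frac{1}{2 \left(-59 + 48\right)} = -1 + \frac{1}{2 \left(-11\right)} = -1 + \frac{1}{2} \left(- \frac{1}{11}\right) = -1 - \frac{1}{22} = - \frac{23}{22} \approx -1.0455$)
$N{\left(u,V \right)} = \frac{- \frac{23}{22} + u}{2 V}$ ($N{\left(u,V \right)} = \frac{u - \frac{23}{22}}{V + V} = \frac{- \frac{23}{22} + u}{2 V}$)
$- \frac{87479}{N{\left(\left(\left(\frac{0}{3} + 1 \frac{1}{-4}\right) + 0\right) 6,196 \right)}} = - \frac{87479}{\frac{1}{44} \cdot \frac{1}{196} \left(-23 + 22 \left(\left(\frac{0}{3} + 1 \frac{1}{-4}\right) + 0\right) 6\right)} = - \frac{87479}{\frac{1}{44} \cdot \frac{1}{196} \left(-23 + 22 \left(\left(0 \cdot \frac{1}{3} + 1 \left(- \frac{1}{4}\right)\right) + 0\right) 6\right)} = - \frac{87479}{\frac{1}{44} \cdot \frac{1}{196} \left(-23 + 22 \left(\left(0 - \frac{1}{4}\right) + 0\right) 6\right)} = - \frac{87479}{\frac{1}{44} \cdot \frac{1}{196} \left(-23 + 22 \left(- \frac{1}{4} + 0\right) 6\right)} = - \frac{87479}{\frac{1}{44} \cdot \frac{1}{196} \left(-23 + 22 \left(\left(- \frac{1}{4}\right) 6\right)\right)} = - \frac{87479}{\frac{1}{44} \cdot \frac{1}{196} \left(-23 + 22 \left(- \frac{3}{2}\right)\right)} = - \frac{87479}{\frac{1}{44} \cdot \frac{1}{196} \left(-23 - 33\right)} = - \frac{87479}{\frac{1}{44} \cdot \frac{1}{196} \left(-56\right)} = - \frac{87479}{- \frac{1}{154}} = \left(-87479\right) \left(-154\right) = 13471766$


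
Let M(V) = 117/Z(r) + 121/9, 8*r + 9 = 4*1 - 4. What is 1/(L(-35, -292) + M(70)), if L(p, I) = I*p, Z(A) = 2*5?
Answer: 90/922063 ≈ 9.7607e-5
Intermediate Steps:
r = -9/8 (r = -9/8 + (4*1 - 4)/8 = -9/8 + (4 - 4)/8 = -9/8 + (⅛)*0 = -9/8 + 0 = -9/8 ≈ -1.1250)
Z(A) = 10
M(V) = 2263/90 (M(V) = 117/10 + 121/9 = 2263/90)
1/(L(-35, -292) + M(70)) = 1/(-292*(-35) + 2263/90) = 1/(10220 + 2263/90) = 1/(922063/90) = 90/922063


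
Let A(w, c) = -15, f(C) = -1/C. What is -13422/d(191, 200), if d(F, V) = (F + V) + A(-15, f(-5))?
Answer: -6711/188 ≈ -35.697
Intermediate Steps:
d(F, V) = -15 + F + V (d(F, V) = (F + V) - 15 = -15 + F + V)
-13422/d(191, 200) = -13422/(-15 + 191 + 200) = -13422/376 = -13422*1/376 = -6711/188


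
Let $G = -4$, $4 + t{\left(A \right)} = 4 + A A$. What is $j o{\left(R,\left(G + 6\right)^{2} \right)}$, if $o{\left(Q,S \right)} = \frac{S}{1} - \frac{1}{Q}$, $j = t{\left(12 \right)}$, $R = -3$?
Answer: $624$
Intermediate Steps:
$t{\left(A \right)} = A^{2}$ ($t{\left(A \right)} = -4 + \left(4 + A A\right) = -4 + \left(4 + A^{2}\right) = A^{2}$)
$j = 144$ ($j = 12^{2} = 144$)
$o{\left(Q,S \right)} = S - \frac{1}{Q}$ ($o{\left(Q,S \right)} = S 1 - \frac{1}{Q} = S - \frac{1}{Q}$)
$j o{\left(R,\left(G + 6\right)^{2} \right)} = 144 \left(\left(-4 + 6\right)^{2} - \frac{1}{-3}\right) = 144 \left(2^{2} - - \frac{1}{3}\right) = 144 \left(4 + \frac{1}{3}\right) = 144 \cdot \frac{13}{3} = 624$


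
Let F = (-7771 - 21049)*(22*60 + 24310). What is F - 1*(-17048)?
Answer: -738639552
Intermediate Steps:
F = -738656600 (F = -28820*(1320 + 24310) = -28820*25630 = -738656600)
F - 1*(-17048) = -738656600 - 1*(-17048) = -738656600 + 17048 = -738639552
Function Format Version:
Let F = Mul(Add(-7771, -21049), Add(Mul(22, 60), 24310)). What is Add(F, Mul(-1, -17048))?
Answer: -738639552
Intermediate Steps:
F = -738656600 (F = Mul(-28820, Add(1320, 24310)) = Mul(-28820, 25630) = -738656600)
Add(F, Mul(-1, -17048)) = Add(-738656600, Mul(-1, -17048)) = Add(-738656600, 17048) = -738639552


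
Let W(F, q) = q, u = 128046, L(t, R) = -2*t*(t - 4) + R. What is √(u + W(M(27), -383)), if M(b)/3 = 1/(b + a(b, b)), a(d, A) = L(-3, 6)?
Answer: √127663 ≈ 357.30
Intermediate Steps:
L(t, R) = R - 2*t*(-4 + t) (L(t, R) = -2*t*(-4 + t) + R = R - 2*t*(-4 + t))
a(d, A) = -36 (a(d, A) = 6 - 2*(-3)² + 8*(-3) = 6 - 2*9 - 24 = 6 - 18 - 24 = -36)
M(b) = 3/(-36 + b) (M(b) = 3/(b - 36) = 3/(-36 + b))
√(u + W(M(27), -383)) = √(128046 - 383) = √127663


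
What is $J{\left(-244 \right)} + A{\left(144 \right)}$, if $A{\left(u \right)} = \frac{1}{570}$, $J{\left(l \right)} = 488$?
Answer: $\frac{278161}{570} \approx 488.0$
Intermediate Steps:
$A{\left(u \right)} = \frac{1}{570}$
$J{\left(-244 \right)} + A{\left(144 \right)} = 488 + \frac{1}{570} = \frac{278161}{570}$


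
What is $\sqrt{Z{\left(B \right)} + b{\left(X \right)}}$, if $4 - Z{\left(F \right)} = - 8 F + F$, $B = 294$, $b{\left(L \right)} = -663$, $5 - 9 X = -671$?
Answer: $\sqrt{1399} \approx 37.403$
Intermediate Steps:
$X = \frac{676}{9}$ ($X = \frac{5}{9} - - \frac{671}{9} = \frac{5}{9} + \frac{671}{9} = \frac{676}{9} \approx 75.111$)
$Z{\left(F \right)} = 4 + 7 F$ ($Z{\left(F \right)} = 4 - \left(- 8 F + F\right) = 4 - - 7 F = 4 + 7 F$)
$\sqrt{Z{\left(B \right)} + b{\left(X \right)}} = \sqrt{\left(4 + 7 \cdot 294\right) - 663} = \sqrt{\left(4 + 2058\right) - 663} = \sqrt{2062 - 663} = \sqrt{1399}$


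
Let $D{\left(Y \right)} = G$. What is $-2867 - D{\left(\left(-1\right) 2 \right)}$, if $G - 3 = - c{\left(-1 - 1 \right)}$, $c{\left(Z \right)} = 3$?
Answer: $-2867$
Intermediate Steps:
$G = 0$ ($G = 3 - 3 = 0$)
$D{\left(Y \right)} = 0$
$-2867 - D{\left(\left(-1\right) 2 \right)} = -2867 - 0 = -2867 + 0 = -2867$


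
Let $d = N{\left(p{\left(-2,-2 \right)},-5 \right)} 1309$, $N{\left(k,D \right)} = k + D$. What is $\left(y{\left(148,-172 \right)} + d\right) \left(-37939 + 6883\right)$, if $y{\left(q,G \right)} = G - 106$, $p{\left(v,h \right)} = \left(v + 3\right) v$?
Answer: $293199696$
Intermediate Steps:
$p{\left(v,h \right)} = v \left(3 + v\right)$ ($p{\left(v,h \right)} = \left(3 + v\right) v = v \left(3 + v\right)$)
$y{\left(q,G \right)} = -106 + G$ ($y{\left(q,G \right)} = G - 106 = -106 + G$)
$N{\left(k,D \right)} = D + k$
$d = -9163$ ($d = \left(-5 - 2 \left(3 - 2\right)\right) 1309 = \left(-5 - 2\right) 1309 = \left(-7\right) 1309 = -9163$)
$\left(y{\left(148,-172 \right)} + d\right) \left(-37939 + 6883\right) = \left(\left(-106 - 172\right) - 9163\right) \left(-37939 + 6883\right) = \left(-278 - 9163\right) \left(-31056\right) = \left(-9441\right) \left(-31056\right) = 293199696$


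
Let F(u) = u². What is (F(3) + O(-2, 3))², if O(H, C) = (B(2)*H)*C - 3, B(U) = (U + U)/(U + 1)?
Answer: 4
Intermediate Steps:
B(U) = 2*U/(1 + U) (B(U) = (2*U)/(1 + U) = 2*U/(1 + U))
O(H, C) = -3 + 4*C*H/3 (O(H, C) = ((2*2/(1 + 2))*H)*C - 3 = ((2*2/3)*H)*C - 3 = ((2*2*(⅓))*H)*C - 3 = (4*H/3)*C - 3 = 4*C*H/3 - 3 = -3 + 4*C*H/3)
(F(3) + O(-2, 3))² = (3² + (-3 + (4/3)*3*(-2)))² = (9 + (-3 - 8))² = (9 - 11)² = (-2)² = 4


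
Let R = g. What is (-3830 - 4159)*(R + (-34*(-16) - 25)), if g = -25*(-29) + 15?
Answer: -10058151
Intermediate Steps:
g = 740 (g = 725 + 15 = 740)
R = 740
(-3830 - 4159)*(R + (-34*(-16) - 25)) = (-3830 - 4159)*(740 + (-34*(-16) - 25)) = -7989*(740 + (544 - 25)) = -7989*(740 + 519) = -7989*1259 = -10058151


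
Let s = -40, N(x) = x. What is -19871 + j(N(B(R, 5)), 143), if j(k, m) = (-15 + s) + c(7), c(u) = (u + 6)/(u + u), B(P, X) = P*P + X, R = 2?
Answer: -278951/14 ≈ -19925.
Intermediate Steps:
B(P, X) = X + P² (B(P, X) = P² + X = X + P²)
c(u) = (6 + u)/(2*u) (c(u) = (6 + u)/((2*u)) = (6 + u)*(1/(2*u)) = (6 + u)/(2*u))
j(k, m) = -757/14 (j(k, m) = (-15 - 40) + (½)*(6 + 7)/7 = -55 + (½)*(⅐)*13 = -55 + 13/14 = -757/14)
-19871 + j(N(B(R, 5)), 143) = -19871 - 757/14 = -278951/14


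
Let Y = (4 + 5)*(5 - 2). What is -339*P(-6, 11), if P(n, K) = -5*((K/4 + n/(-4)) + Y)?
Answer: 211875/4 ≈ 52969.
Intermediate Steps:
Y = 27 (Y = 9*3 = 27)
P(n, K) = -135 - 5*K/4 + 5*n/4 (P(n, K) = -5*((K/4 + n/(-4)) + 27) = -5*((K*(¼) + n*(-¼)) + 27) = -5*((K/4 - n/4) + 27) = -5*((-n/4 + K/4) + 27) = -5*(27 - n/4 + K/4) = -135 - 5*K/4 + 5*n/4)
-339*P(-6, 11) = -339*(-135 - 5/4*11 + (5/4)*(-6)) = -339*(-135 - 55/4 - 15/2) = -339*(-625/4) = 211875/4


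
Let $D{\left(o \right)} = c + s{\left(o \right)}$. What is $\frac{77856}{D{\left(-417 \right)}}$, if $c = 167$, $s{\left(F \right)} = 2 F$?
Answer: $- \frac{77856}{667} \approx -116.73$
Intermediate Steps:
$D{\left(o \right)} = 167 + 2 o$
$\frac{77856}{D{\left(-417 \right)}} = \frac{77856}{167 + 2 \left(-417\right)} = \frac{77856}{167 - 834} = \frac{77856}{-667} = 77856 \left(- \frac{1}{667}\right) = - \frac{77856}{667}$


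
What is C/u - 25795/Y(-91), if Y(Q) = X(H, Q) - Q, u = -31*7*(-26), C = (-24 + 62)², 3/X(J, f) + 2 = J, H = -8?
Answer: -727022096/2558647 ≈ -284.14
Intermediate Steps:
X(J, f) = 3/(-2 + J)
C = 1444 (C = 38² = 1444)
u = 5642 (u = -217*(-26) = 5642)
Y(Q) = -3/10 - Q (Y(Q) = 3/(-2 - 8) - Q = 3/(-10) - Q = 3*(-⅒) - Q = -3/10 - Q)
C/u - 25795/Y(-91) = 1444/5642 - 25795/(-3/10 - 1*(-91)) = 1444*(1/5642) - 25795/(-3/10 + 91) = 722/2821 - 25795/907/10 = 722/2821 - 25795*10/907 = 722/2821 - 257950/907 = -727022096/2558647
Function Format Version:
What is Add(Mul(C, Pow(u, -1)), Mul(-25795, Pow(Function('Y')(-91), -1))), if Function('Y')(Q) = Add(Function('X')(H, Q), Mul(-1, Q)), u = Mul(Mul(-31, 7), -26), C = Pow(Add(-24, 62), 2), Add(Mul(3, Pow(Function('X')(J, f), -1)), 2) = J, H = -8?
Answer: Rational(-727022096, 2558647) ≈ -284.14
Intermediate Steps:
Function('X')(J, f) = Mul(3, Pow(Add(-2, J), -1))
C = 1444 (C = Pow(38, 2) = 1444)
u = 5642 (u = Mul(-217, -26) = 5642)
Function('Y')(Q) = Add(Rational(-3, 10), Mul(-1, Q)) (Function('Y')(Q) = Add(Mul(3, Pow(Add(-2, -8), -1)), Mul(-1, Q)) = Add(Mul(3, Pow(-10, -1)), Mul(-1, Q)) = Add(Mul(3, Rational(-1, 10)), Mul(-1, Q)) = Add(Rational(-3, 10), Mul(-1, Q)))
Add(Mul(C, Pow(u, -1)), Mul(-25795, Pow(Function('Y')(-91), -1))) = Add(Mul(1444, Pow(5642, -1)), Mul(-25795, Pow(Add(Rational(-3, 10), Mul(-1, -91)), -1))) = Add(Mul(1444, Rational(1, 5642)), Mul(-25795, Pow(Add(Rational(-3, 10), 91), -1))) = Add(Rational(722, 2821), Mul(-25795, Pow(Rational(907, 10), -1))) = Add(Rational(722, 2821), Mul(-25795, Rational(10, 907))) = Add(Rational(722, 2821), Rational(-257950, 907)) = Rational(-727022096, 2558647)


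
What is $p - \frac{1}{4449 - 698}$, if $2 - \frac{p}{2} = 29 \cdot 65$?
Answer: $- \frac{14126267}{3751} \approx -3766.0$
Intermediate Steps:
$p = -3766$ ($p = 4 - 2 \cdot 29 \cdot 65 = 4 - 3770 = -3766$)
$p - \frac{1}{4449 - 698} = -3766 - \frac{1}{4449 - 698} = -3766 - \frac{1}{3751} = - \frac{14126267}{3751}$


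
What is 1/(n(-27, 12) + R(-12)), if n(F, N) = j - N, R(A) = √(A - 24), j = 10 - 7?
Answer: -1/13 - 2*I/39 ≈ -0.076923 - 0.051282*I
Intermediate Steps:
j = 3
R(A) = √(-24 + A)
n(F, N) = 3 - N
1/(n(-27, 12) + R(-12)) = 1/((3 - 1*12) + √(-24 - 12)) = 1/((3 - 12) + √(-36)) = 1/(-9 + 6*I) = (-9 - 6*I)/117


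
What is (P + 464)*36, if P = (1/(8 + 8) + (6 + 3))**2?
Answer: 1258281/64 ≈ 19661.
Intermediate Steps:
P = 21025/256 (P = (1/16 + 9)**2 = (145/16)**2 = 21025/256 ≈ 82.129)
(P + 464)*36 = (21025/256 + 464)*36 = (139809/256)*36 = 1258281/64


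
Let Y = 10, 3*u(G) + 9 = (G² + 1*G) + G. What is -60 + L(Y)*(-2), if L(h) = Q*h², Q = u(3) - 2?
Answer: -60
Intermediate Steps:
u(G) = -3 + G²/3 + 2*G/3 (u(G) = -3 + ((G² + 1*G) + G)/3 = -3 + ((G² + G) + G)/3 = -3 + ((G + G²) + G)/3 = -3 + (G² + 2*G)/3 = -3 + (G²/3 + 2*G/3) = -3 + G²/3 + 2*G/3)
Q = 0 (Q = (-3 + (⅓)*3² + (⅔)*3) - 2 = (-3 + (⅓)*9 + 2) - 2 = (-3 + 3 + 2) - 2 = 2 - 2 = 0)
L(h) = 0 (L(h) = 0*h² = 0)
-60 + L(Y)*(-2) = -60 + 0*(-2) = -60 + 0 = -60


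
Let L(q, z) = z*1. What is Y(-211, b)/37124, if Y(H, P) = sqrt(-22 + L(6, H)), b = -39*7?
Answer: I*sqrt(233)/37124 ≈ 0.00041117*I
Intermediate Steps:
L(q, z) = z
b = -273
Y(H, P) = sqrt(-22 + H)
Y(-211, b)/37124 = sqrt(-22 - 211)/37124 = sqrt(-233)*(1/37124) = (I*sqrt(233))*(1/37124) = I*sqrt(233)/37124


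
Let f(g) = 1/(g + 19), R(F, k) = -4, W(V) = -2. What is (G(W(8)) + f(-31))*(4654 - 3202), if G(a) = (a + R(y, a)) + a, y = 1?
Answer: -11737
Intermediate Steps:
f(g) = 1/(19 + g)
G(a) = -4 + 2*a (G(a) = (a - 4) + a = (-4 + a) + a = -4 + 2*a)
(G(W(8)) + f(-31))*(4654 - 3202) = ((-4 + 2*(-2)) + 1/(19 - 31))*(4654 - 3202) = ((-4 - 4) + 1/(-12))*1452 = (-8 - 1/12)*1452 = -97/12*1452 = -11737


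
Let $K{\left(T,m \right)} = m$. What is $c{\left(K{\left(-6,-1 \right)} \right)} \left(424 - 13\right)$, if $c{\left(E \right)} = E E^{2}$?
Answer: $-411$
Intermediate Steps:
$c{\left(E \right)} = E^{3}$
$c{\left(K{\left(-6,-1 \right)} \right)} \left(424 - 13\right) = \left(-1\right)^{3} \left(424 - 13\right) = \left(-1\right) 411 = -411$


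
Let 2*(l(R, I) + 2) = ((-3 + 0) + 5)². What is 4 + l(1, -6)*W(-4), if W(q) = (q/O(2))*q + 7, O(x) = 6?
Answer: 4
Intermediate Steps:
W(q) = 7 + q²/6 (W(q) = (q/6)*q + 7 = q²/6 + 7 = 7 + q²/6)
l(R, I) = 0 (l(R, I) = -2 + ((-3 + 0) + 5)²/2 = -2 + (-3 + 5)²/2 = -2 + (½)*2² = -2 + (½)*4 = -2 + 2 = 0)
4 + l(1, -6)*W(-4) = 4 + 0*(7 + (⅙)*(-4)²) = 4 + 0*(7 + (⅙)*16) = 4 + 0*(7 + 8/3) = 4 + 0*(29/3) = 4 + 0 = 4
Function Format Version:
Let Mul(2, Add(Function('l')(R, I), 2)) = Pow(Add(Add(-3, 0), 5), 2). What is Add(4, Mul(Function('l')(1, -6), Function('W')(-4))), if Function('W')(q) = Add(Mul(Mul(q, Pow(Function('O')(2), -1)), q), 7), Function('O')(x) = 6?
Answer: 4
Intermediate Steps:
Function('W')(q) = Add(7, Mul(Rational(1, 6), Pow(q, 2))) (Function('W')(q) = Add(Mul(Mul(q, Pow(6, -1)), q), 7) = Add(Mul(Mul(q, Rational(1, 6)), q), 7) = Add(Mul(Mul(Rational(1, 6), q), q), 7) = Add(Mul(Rational(1, 6), Pow(q, 2)), 7) = Add(7, Mul(Rational(1, 6), Pow(q, 2))))
Function('l')(R, I) = 0 (Function('l')(R, I) = Add(-2, Mul(Rational(1, 2), Pow(Add(Add(-3, 0), 5), 2))) = Add(-2, Mul(Rational(1, 2), Pow(Add(-3, 5), 2))) = Add(-2, Mul(Rational(1, 2), Pow(2, 2))) = Add(-2, Mul(Rational(1, 2), 4)) = Add(-2, 2) = 0)
Add(4, Mul(Function('l')(1, -6), Function('W')(-4))) = Add(4, Mul(0, Add(7, Mul(Rational(1, 6), Pow(-4, 2))))) = Add(4, Mul(0, Add(7, Mul(Rational(1, 6), 16)))) = Add(4, Mul(0, Add(7, Rational(8, 3)))) = Add(4, Mul(0, Rational(29, 3))) = Add(4, 0) = 4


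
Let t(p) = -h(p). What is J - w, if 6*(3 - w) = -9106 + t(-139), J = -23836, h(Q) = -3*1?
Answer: -152137/6 ≈ -25356.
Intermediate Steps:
h(Q) = -3
t(p) = 3 (t(p) = -1*(-3) = 3)
w = 9121/6 (w = 3 - (-9106 + 3)/6 = 3 - ⅙*(-9103) = 3 + 9103/6 = 9121/6 ≈ 1520.2)
J - w = -23836 - 1*9121/6 = -23836 - 9121/6 = -152137/6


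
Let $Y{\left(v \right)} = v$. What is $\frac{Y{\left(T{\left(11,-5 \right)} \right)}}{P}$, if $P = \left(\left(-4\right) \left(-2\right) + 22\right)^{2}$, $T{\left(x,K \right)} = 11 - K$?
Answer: $\frac{4}{225} \approx 0.017778$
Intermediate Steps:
$P = 900$ ($P = \left(8 + 22\right)^{2} = 30^{2} = 900$)
$\frac{Y{\left(T{\left(11,-5 \right)} \right)}}{P} = \frac{11 - -5}{900} = \left(11 + 5\right) \frac{1}{900} = 16 \cdot \frac{1}{900} = \frac{4}{225}$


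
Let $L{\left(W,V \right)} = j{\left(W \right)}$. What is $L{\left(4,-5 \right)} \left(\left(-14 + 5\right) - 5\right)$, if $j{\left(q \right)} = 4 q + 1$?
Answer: $-238$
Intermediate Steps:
$j{\left(q \right)} = 1 + 4 q$
$L{\left(W,V \right)} = 1 + 4 W$
$L{\left(4,-5 \right)} \left(\left(-14 + 5\right) - 5\right) = \left(1 + 4 \cdot 4\right) \left(\left(-14 + 5\right) - 5\right) = \left(1 + 16\right) \left(-9 - 5\right) = 17 \left(-14\right) = -238$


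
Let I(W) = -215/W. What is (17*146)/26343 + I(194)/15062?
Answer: 7246809751/76974983604 ≈ 0.094145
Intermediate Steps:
(17*146)/26343 + I(194)/15062 = (17*146)/26343 - 215/194/15062 = 2482*(1/26343) - 215*1/194*(1/15062) = 2482/26343 - 215/194*1/15062 = 2482/26343 - 215/2922028 = 7246809751/76974983604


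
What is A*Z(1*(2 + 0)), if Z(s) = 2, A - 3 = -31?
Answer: -56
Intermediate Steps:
A = -28 (A = 3 - 31 = -28)
A*Z(1*(2 + 0)) = -28*2 = -56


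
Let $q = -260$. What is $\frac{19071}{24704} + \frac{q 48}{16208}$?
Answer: $\frac{49803}{25025152} \approx 0.0019901$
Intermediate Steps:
$\frac{19071}{24704} + \frac{q 48}{16208} = \frac{19071}{24704} + \frac{\left(-260\right) 48}{16208} = 19071 \cdot \frac{1}{24704} - \frac{780}{1013} = \frac{19071}{24704} - \frac{780}{1013} = \frac{49803}{25025152}$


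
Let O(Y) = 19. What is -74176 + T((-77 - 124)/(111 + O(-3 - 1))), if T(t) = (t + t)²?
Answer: -313353199/4225 ≈ -74167.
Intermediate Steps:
T(t) = 4*t² (T(t) = (2*t)² = 4*t²)
-74176 + T((-77 - 124)/(111 + O(-3 - 1))) = -74176 + 4*((-77 - 124)/(111 + 19))² = -74176 + 4*(-201/130)² = -74176 + 4*(40401/16900) = -74176 + 40401/4225 = -313353199/4225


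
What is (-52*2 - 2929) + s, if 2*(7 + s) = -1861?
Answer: -7941/2 ≈ -3970.5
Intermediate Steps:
s = -1875/2 (s = -7 + (½)*(-1861) = -7 - 1861/2 = -1875/2 ≈ -937.50)
(-52*2 - 2929) + s = (-52*2 - 2929) - 1875/2 = (-104 - 2929) - 1875/2 = -3033 - 1875/2 = -7941/2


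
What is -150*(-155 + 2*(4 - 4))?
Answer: 23250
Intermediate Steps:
-150*(-155 + 2*(4 - 4)) = -150*(-155 + 2*0) = -150*(-155 + 0) = -150*(-155) = 23250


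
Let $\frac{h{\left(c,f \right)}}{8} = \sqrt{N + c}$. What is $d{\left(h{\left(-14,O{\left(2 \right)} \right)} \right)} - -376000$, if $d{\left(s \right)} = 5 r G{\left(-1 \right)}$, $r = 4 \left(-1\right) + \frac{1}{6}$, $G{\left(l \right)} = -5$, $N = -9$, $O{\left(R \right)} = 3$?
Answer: $\frac{2256575}{6} \approx 3.761 \cdot 10^{5}$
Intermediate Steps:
$r = - \frac{23}{6}$ ($r = -4 + \frac{1}{6} = - \frac{23}{6} \approx -3.8333$)
$h{\left(c,f \right)} = 8 \sqrt{-9 + c}$
$d{\left(s \right)} = \frac{575}{6}$ ($d{\left(s \right)} = 5 \left(- \frac{23}{6}\right) \left(-5\right) = \left(- \frac{115}{6}\right) \left(-5\right) = \frac{575}{6}$)
$d{\left(h{\left(-14,O{\left(2 \right)} \right)} \right)} - -376000 = \frac{575}{6} - -376000 = \frac{575}{6} + 376000 = \frac{2256575}{6}$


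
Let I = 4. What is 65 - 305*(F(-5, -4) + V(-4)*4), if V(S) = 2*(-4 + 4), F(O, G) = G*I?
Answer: 4945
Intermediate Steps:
F(O, G) = 4*G (F(O, G) = G*4 = 4*G)
V(S) = 0 (V(S) = 2*0 = 0)
65 - 305*(F(-5, -4) + V(-4)*4) = 65 - 305*(4*(-4) + 0*4) = 65 - 305*(-16 + 0) = 65 - 305*(-16) = 65 + 4880 = 4945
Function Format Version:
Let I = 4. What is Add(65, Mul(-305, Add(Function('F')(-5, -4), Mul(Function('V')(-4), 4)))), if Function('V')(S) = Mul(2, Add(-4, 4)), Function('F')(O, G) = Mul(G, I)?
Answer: 4945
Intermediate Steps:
Function('F')(O, G) = Mul(4, G) (Function('F')(O, G) = Mul(G, 4) = Mul(4, G))
Function('V')(S) = 0 (Function('V')(S) = Mul(2, 0) = 0)
Add(65, Mul(-305, Add(Function('F')(-5, -4), Mul(Function('V')(-4), 4)))) = Add(65, Mul(-305, Add(Mul(4, -4), Mul(0, 4)))) = Add(65, Mul(-305, Add(-16, 0))) = Add(65, Mul(-305, -16)) = Add(65, 4880) = 4945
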